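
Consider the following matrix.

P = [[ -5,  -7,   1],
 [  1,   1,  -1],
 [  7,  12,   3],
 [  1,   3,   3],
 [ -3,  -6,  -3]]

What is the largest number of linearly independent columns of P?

2

Row reduce to echelon form.
R2 ← R2 + (1/5)·R1: [0, -2/5, -4/5]
R3 ← R3 + (7/5)·R1: [0, 11/5, 22/5]
R4 ← R4 + (1/5)·R1: [0, 8/5, 16/5]
R5 ← R5 − (3/5)·R1: [0, -9/5, -18/5]
R3 ← R3 + (11/2)·R2: [0, 0, 0]
R4 ← R4 + (4)·R2: [0, 0, 0]
R5 ← R5 − (9/2)·R2: [0, 0, 0]
Echelon form has 2 nonzero rows, so rank(P) = 2.
The rank gives the maximum number of linearly independent columns: 2.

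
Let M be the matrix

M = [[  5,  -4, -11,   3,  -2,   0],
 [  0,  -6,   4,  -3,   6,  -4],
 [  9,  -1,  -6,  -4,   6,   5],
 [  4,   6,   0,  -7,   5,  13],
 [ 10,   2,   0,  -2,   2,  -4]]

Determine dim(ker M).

Row reduce to echelon form.
R3 ← R3 − (9/5)·R1: [0, 31/5, 69/5, -47/5, 48/5, 5]
R4 ← R4 − (4/5)·R1: [0, 46/5, 44/5, -47/5, 33/5, 13]
R5 ← R5 − (2)·R1: [0, 10, 22, -8, 6, -4]
R3 ← R3 + (31/30)·R2: [0, 0, 269/15, -25/2, 79/5, 13/15]
R4 ← R4 + (23/15)·R2: [0, 0, 224/15, -14, 79/5, 103/15]
R5 ← R5 + (5/3)·R2: [0, 0, 86/3, -13, 16, -32/3]
R4 ← R4 − (224/269)·R3: [0, 0, 0, -966/269, 711/269, 1653/269]
R5 ← R5 − (430/269)·R3: [0, 0, 0, 1878/269, -2490/269, -3242/269]
R5 ← R5 + (313/161)·R4: [0, 0, 0, 0, -663/161, -17/161]
5 nonzero rows, so rank(M) = 5.
M has 6 columns; by rank–nullity, nullity = 6 − 5 = 1.

1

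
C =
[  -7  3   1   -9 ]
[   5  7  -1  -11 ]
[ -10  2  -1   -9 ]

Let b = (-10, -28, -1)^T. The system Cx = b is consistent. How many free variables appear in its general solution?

1

Row reduce the augmented matrix [C | b].
R2 ← R2 + (5/7)·R1: [0, 64/7, -2/7, -122/7, -246/7]
R3 ← R3 − (10/7)·R1: [0, -16/7, -17/7, 27/7, 93/7]
R3 ← R3 + (1/4)·R2: [0, 0, -5/2, -1/2, 9/2]
The echelon form has 3 nonzero rows, and every pivot lies in the first 4 columns, so rank(C) = rank([C|b]) = 3.
The system is consistent.
Free variables = (unknowns) − (rank) = 4 − 3 = 1.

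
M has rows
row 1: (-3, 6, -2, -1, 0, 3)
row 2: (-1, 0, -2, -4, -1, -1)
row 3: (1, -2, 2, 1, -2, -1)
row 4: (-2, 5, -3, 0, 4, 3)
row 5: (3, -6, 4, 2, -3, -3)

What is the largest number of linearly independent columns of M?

Row reduce to echelon form.
R2 ← R2 − (1/3)·R1: [0, -2, -4/3, -11/3, -1, -2]
R3 ← R3 + (1/3)·R1: [0, 0, 4/3, 2/3, -2, 0]
R4 ← R4 − (2/3)·R1: [0, 1, -5/3, 2/3, 4, 1]
R5 ← R5 + R1: [0, 0, 2, 1, -3, 0]
R4 ← R4 + (1/2)·R2: [0, 0, -7/3, -7/6, 7/2, 0]
R4 ← R4 + (7/4)·R3: [0, 0, 0, 0, 0, 0]
R5 ← R5 − (3/2)·R3: [0, 0, 0, 0, 0, 0]
Echelon form has 3 nonzero rows, so rank(M) = 3.
The rank gives the maximum number of linearly independent columns: 3.

3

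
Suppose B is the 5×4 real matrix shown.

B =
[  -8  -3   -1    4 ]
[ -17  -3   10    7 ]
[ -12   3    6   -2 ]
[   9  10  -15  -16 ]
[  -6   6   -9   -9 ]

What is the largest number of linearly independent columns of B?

Row reduce to echelon form.
R2 ← R2 − (17/8)·R1: [0, 27/8, 97/8, -3/2]
R3 ← R3 − (3/2)·R1: [0, 15/2, 15/2, -8]
R4 ← R4 + (9/8)·R1: [0, 53/8, -129/8, -23/2]
R5 ← R5 − (3/4)·R1: [0, 33/4, -33/4, -12]
R3 ← R3 − (20/9)·R2: [0, 0, -175/9, -14/3]
R4 ← R4 − (53/27)·R2: [0, 0, -1078/27, -77/9]
R5 ← R5 − (22/9)·R2: [0, 0, -341/9, -25/3]
R4 ← R4 − (154/75)·R3: [0, 0, 0, 77/75]
R5 ← R5 − (341/175)·R3: [0, 0, 0, 19/25]
R5 ← R5 − (57/77)·R4: [0, 0, 0, 0]
Echelon form has 4 nonzero rows, so rank(B) = 4.
The rank gives the maximum number of linearly independent columns: 4.

4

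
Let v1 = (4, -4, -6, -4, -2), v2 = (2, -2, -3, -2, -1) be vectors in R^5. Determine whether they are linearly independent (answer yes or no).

no

Form the matrix with these vectors as rows and row reduce.
R2 ← R2 − (1/2)·R1: [0, 0, 0, 0, 0]
1 nonzero row, so the 2 vectors span a space of dimension 1.
Since 1 < 2, the vectors are linearly dependent.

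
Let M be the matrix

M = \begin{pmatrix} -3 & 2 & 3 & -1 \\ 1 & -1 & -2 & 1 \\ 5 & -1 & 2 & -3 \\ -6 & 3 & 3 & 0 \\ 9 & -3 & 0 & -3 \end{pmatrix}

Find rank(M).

2

Row reduce to echelon form.
R2 ← R2 + (1/3)·R1: [0, -1/3, -1, 2/3]
R3 ← R3 + (5/3)·R1: [0, 7/3, 7, -14/3]
R4 ← R4 − (2)·R1: [0, -1, -3, 2]
R5 ← R5 + (3)·R1: [0, 3, 9, -6]
R3 ← R3 + (7)·R2: [0, 0, 0, 0]
R4 ← R4 − (3)·R2: [0, 0, 0, 0]
R5 ← R5 + (9)·R2: [0, 0, 0, 0]
Echelon form has 2 nonzero rows, so rank(M) = 2.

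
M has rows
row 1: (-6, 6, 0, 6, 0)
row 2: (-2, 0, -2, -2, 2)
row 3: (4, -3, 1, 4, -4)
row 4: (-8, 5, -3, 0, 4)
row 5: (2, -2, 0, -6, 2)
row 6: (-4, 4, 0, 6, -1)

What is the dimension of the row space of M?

Row reduce to echelon form.
R2 ← R2 − (1/3)·R1: [0, -2, -2, -4, 2]
R3 ← R3 + (2/3)·R1: [0, 1, 1, 8, -4]
R4 ← R4 − (4/3)·R1: [0, -3, -3, -8, 4]
R5 ← R5 + (1/3)·R1: [0, 0, 0, -4, 2]
R6 ← R6 − (2/3)·R1: [0, 0, 0, 2, -1]
R3 ← R3 + (1/2)·R2: [0, 0, 0, 6, -3]
R4 ← R4 − (3/2)·R2: [0, 0, 0, -2, 1]
R4 ← R4 + (1/3)·R3: [0, 0, 0, 0, 0]
R5 ← R5 + (2/3)·R3: [0, 0, 0, 0, 0]
R6 ← R6 − (1/3)·R3: [0, 0, 0, 0, 0]
Echelon form has 3 nonzero rows, so rank(M) = 3.
The row space has dimension equal to the rank: 3.

3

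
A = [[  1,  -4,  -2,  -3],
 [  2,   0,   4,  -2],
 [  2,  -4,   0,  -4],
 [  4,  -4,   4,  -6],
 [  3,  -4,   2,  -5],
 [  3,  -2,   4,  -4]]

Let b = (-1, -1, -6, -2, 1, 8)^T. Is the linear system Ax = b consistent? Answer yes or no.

no

Row reduce the augmented matrix [A | b].
R2 ← R2 − (2)·R1: [0, 8, 8, 4, 1]
R3 ← R3 − (2)·R1: [0, 4, 4, 2, -4]
R4 ← R4 − (4)·R1: [0, 12, 12, 6, 2]
R5 ← R5 − (3)·R1: [0, 8, 8, 4, 4]
R6 ← R6 − (3)·R1: [0, 10, 10, 5, 11]
R3 ← R3 − (1/2)·R2: [0, 0, 0, 0, -9/2]
R4 ← R4 − (3/2)·R2: [0, 0, 0, 0, 1/2]
R5 ← R5 − R2: [0, 0, 0, 0, 3]
R6 ← R6 − (5/4)·R2: [0, 0, 0, 0, 39/4]
R4 ← R4 + (1/9)·R3: [0, 0, 0, 0, 0]
R5 ← R5 + (2/3)·R3: [0, 0, 0, 0, 0]
R6 ← R6 + (13/6)·R3: [0, 0, 0, 0, 0]
The echelon form has 3 nonzero rows; the last pivot sits in the augmented column, so rank(A) = 2 but rank([A|b]) = 3.
Since the ranks differ, the system is inconsistent.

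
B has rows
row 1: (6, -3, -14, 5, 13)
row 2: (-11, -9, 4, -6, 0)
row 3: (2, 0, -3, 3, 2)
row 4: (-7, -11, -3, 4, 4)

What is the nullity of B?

1

Row reduce to echelon form.
R2 ← R2 + (11/6)·R1: [0, -29/2, -65/3, 19/6, 143/6]
R3 ← R3 − (1/3)·R1: [0, 1, 5/3, 4/3, -7/3]
R4 ← R4 + (7/6)·R1: [0, -29/2, -58/3, 59/6, 115/6]
R3 ← R3 + (2/29)·R2: [0, 0, 5/29, 45/29, -20/29]
R4 ← R4 − R2: [0, 0, 7/3, 20/3, -14/3]
R4 ← R4 − (203/15)·R3: [0, 0, 0, -43/3, 14/3]
4 nonzero rows, so rank(B) = 4.
B has 5 columns; by rank–nullity, nullity = 5 − 4 = 1.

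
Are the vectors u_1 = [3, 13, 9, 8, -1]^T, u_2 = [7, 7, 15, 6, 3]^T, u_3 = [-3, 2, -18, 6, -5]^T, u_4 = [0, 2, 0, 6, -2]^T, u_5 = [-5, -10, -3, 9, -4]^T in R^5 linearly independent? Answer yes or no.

yes

Form the matrix with these vectors as rows and row reduce.
R2 ← R2 − (7/3)·R1: [0, -70/3, -6, -38/3, 16/3]
R3 ← R3 + R1: [0, 15, -9, 14, -6]
R5 ← R5 + (5/3)·R1: [0, 35/3, 12, 67/3, -17/3]
R3 ← R3 + (9/14)·R2: [0, 0, -90/7, 41/7, -18/7]
R4 ← R4 + (3/35)·R2: [0, 0, -18/35, 172/35, -54/35]
R5 ← R5 + (1/2)·R2: [0, 0, 9, 16, -3]
R4 ← R4 − (1/25)·R3: [0, 0, 0, 117/25, -36/25]
R5 ← R5 + (7/10)·R3: [0, 0, 0, 201/10, -24/5]
R5 ← R5 − (335/78)·R4: [0, 0, 0, 0, 18/13]
5 nonzero rows, so the 5 vectors span a space of dimension 5.
Since 5 = 5, the vectors are linearly independent.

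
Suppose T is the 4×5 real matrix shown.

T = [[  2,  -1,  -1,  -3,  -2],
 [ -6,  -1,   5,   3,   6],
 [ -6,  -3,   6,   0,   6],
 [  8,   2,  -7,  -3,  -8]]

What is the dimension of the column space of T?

2

Row reduce to echelon form.
R2 ← R2 + (3)·R1: [0, -4, 2, -6, 0]
R3 ← R3 + (3)·R1: [0, -6, 3, -9, 0]
R4 ← R4 − (4)·R1: [0, 6, -3, 9, 0]
R3 ← R3 − (3/2)·R2: [0, 0, 0, 0, 0]
R4 ← R4 + (3/2)·R2: [0, 0, 0, 0, 0]
Echelon form has 2 nonzero rows, so rank(T) = 2.
The column space has dimension equal to the rank: 2.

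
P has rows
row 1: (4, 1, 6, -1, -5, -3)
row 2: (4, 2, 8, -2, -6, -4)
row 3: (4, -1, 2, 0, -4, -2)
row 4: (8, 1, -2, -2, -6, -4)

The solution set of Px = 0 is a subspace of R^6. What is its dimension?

Row reduce to echelon form.
R2 ← R2 − R1: [0, 1, 2, -1, -1, -1]
R3 ← R3 − R1: [0, -2, -4, 1, 1, 1]
R4 ← R4 − (2)·R1: [0, -1, -14, 0, 4, 2]
R3 ← R3 + (2)·R2: [0, 0, 0, -1, -1, -1]
R4 ← R4 + R2: [0, 0, -12, -1, 3, 1]
Swap R3 ↔ R4
4 nonzero rows, so rank(P) = 4.
P has 6 columns; by rank–nullity, nullity = 6 − 4 = 2.

2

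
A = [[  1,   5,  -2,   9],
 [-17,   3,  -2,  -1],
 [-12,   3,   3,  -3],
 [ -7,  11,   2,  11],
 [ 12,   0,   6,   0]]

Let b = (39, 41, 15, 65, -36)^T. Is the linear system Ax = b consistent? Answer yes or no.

Row reduce the augmented matrix [A | b].
R2 ← R2 + (17)·R1: [0, 88, -36, 152, 704]
R3 ← R3 + (12)·R1: [0, 63, -21, 105, 483]
R4 ← R4 + (7)·R1: [0, 46, -12, 74, 338]
R5 ← R5 − (12)·R1: [0, -60, 30, -108, -504]
R3 ← R3 − (63/88)·R2: [0, 0, 105/22, -42/11, -21]
R4 ← R4 − (23/44)·R2: [0, 0, 75/11, -60/11, -30]
R5 ← R5 + (15/22)·R2: [0, 0, 60/11, -48/11, -24]
R4 ← R4 − (10/7)·R3: [0, 0, 0, 0, 0]
R5 ← R5 − (8/7)·R3: [0, 0, 0, 0, 0]
The echelon form has 3 nonzero rows, and every pivot lies in the first 4 columns, so rank(A) = rank([A|b]) = 3.
The system is consistent.

yes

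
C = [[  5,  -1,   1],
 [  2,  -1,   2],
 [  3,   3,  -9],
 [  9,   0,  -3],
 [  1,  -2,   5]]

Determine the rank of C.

2

Row reduce to echelon form.
R2 ← R2 − (2/5)·R1: [0, -3/5, 8/5]
R3 ← R3 − (3/5)·R1: [0, 18/5, -48/5]
R4 ← R4 − (9/5)·R1: [0, 9/5, -24/5]
R5 ← R5 − (1/5)·R1: [0, -9/5, 24/5]
R3 ← R3 + (6)·R2: [0, 0, 0]
R4 ← R4 + (3)·R2: [0, 0, 0]
R5 ← R5 − (3)·R2: [0, 0, 0]
Echelon form has 2 nonzero rows, so rank(C) = 2.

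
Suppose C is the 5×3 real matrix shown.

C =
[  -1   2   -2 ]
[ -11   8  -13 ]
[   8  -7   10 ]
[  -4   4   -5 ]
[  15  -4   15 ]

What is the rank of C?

3

Row reduce to echelon form.
R2 ← R2 − (11)·R1: [0, -14, 9]
R3 ← R3 + (8)·R1: [0, 9, -6]
R4 ← R4 − (4)·R1: [0, -4, 3]
R5 ← R5 + (15)·R1: [0, 26, -15]
R3 ← R3 + (9/14)·R2: [0, 0, -3/14]
R4 ← R4 − (2/7)·R2: [0, 0, 3/7]
R5 ← R5 + (13/7)·R2: [0, 0, 12/7]
R4 ← R4 + (2)·R3: [0, 0, 0]
R5 ← R5 + (8)·R3: [0, 0, 0]
Echelon form has 3 nonzero rows, so rank(C) = 3.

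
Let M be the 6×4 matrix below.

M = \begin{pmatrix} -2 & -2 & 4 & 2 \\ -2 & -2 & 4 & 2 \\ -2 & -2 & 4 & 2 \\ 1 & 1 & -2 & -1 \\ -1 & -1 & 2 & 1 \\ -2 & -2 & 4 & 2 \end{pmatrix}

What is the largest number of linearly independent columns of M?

1

Row reduce to echelon form.
R2 ← R2 − R1: [0, 0, 0, 0]
R3 ← R3 − R1: [0, 0, 0, 0]
R4 ← R4 + (1/2)·R1: [0, 0, 0, 0]
R5 ← R5 − (1/2)·R1: [0, 0, 0, 0]
R6 ← R6 − R1: [0, 0, 0, 0]
Echelon form has 1 nonzero row, so rank(M) = 1.
The rank gives the maximum number of linearly independent columns: 1.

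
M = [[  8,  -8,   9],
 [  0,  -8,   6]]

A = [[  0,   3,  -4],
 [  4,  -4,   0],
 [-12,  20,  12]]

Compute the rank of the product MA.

2

First compute MA:
[[-140, 236,  76],
 [-104, 152,  72]]
Now row reduce the product.
R2 ← R2 − (26/35)·R1: [0, -816/35, 544/35]
2 nonzero rows, so rank(MA) = 2.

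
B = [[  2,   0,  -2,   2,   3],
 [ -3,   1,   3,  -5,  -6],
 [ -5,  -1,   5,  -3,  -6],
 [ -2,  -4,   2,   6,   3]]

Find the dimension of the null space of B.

Row reduce to echelon form.
R2 ← R2 + (3/2)·R1: [0, 1, 0, -2, -3/2]
R3 ← R3 + (5/2)·R1: [0, -1, 0, 2, 3/2]
R4 ← R4 + R1: [0, -4, 0, 8, 6]
R3 ← R3 + R2: [0, 0, 0, 0, 0]
R4 ← R4 + (4)·R2: [0, 0, 0, 0, 0]
2 nonzero rows, so rank(B) = 2.
B has 5 columns; by rank–nullity, nullity = 5 − 2 = 3.

3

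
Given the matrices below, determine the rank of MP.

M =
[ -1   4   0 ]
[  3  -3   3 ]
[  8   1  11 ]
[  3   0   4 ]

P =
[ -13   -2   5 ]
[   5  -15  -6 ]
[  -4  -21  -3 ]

First compute MP:
[[ 33, -58, -29],
 [-66, -24,  24],
 [-143, -262,   1],
 [-55, -90,   3]]
Now row reduce the product.
R2 ← R2 + (2)·R1: [0, -140, -34]
R3 ← R3 + (13/3)·R1: [0, -1540/3, -374/3]
R4 ← R4 + (5/3)·R1: [0, -560/3, -136/3]
R3 ← R3 − (11/3)·R2: [0, 0, 0]
R4 ← R4 − (4/3)·R2: [0, 0, 0]
2 nonzero rows, so rank(MP) = 2.

2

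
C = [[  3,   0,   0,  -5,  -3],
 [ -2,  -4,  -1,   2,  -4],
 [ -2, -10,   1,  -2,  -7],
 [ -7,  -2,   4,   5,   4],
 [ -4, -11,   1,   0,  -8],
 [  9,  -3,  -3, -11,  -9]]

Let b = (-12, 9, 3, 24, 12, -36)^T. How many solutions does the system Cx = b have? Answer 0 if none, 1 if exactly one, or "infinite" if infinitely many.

infinite

Row reduce the augmented matrix [C | b].
R2 ← R2 + (2/3)·R1: [0, -4, -1, -4/3, -6, 1]
R3 ← R3 + (2/3)·R1: [0, -10, 1, -16/3, -9, -5]
R4 ← R4 + (7/3)·R1: [0, -2, 4, -20/3, -3, -4]
R5 ← R5 + (4/3)·R1: [0, -11, 1, -20/3, -12, -4]
R6 ← R6 − (3)·R1: [0, -3, -3, 4, 0, 0]
R3 ← R3 − (5/2)·R2: [0, 0, 7/2, -2, 6, -15/2]
R4 ← R4 − (1/2)·R2: [0, 0, 9/2, -6, 0, -9/2]
R5 ← R5 − (11/4)·R2: [0, 0, 15/4, -3, 9/2, -27/4]
R6 ← R6 − (3/4)·R2: [0, 0, -9/4, 5, 9/2, -3/4]
R4 ← R4 − (9/7)·R3: [0, 0, 0, -24/7, -54/7, 36/7]
R5 ← R5 − (15/14)·R3: [0, 0, 0, -6/7, -27/14, 9/7]
R6 ← R6 + (9/14)·R3: [0, 0, 0, 26/7, 117/14, -39/7]
R5 ← R5 − (1/4)·R4: [0, 0, 0, 0, 0, 0]
R6 ← R6 + (13/12)·R4: [0, 0, 0, 0, 0, 0]
The echelon form has 4 nonzero rows, and every pivot lies in the first 5 columns, so rank(C) = rank([C|b]) = 4.
The system is consistent.
rank = 4 < 5 unknowns, so there are infinitely many solutions.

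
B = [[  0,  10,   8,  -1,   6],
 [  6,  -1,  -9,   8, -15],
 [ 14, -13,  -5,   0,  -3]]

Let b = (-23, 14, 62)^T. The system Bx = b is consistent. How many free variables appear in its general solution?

2

Row reduce the augmented matrix [B | b].
Swap R1 ↔ R2
R3 ← R3 − (7/3)·R1: [0, -32/3, 16, -56/3, 32, 88/3]
R3 ← R3 + (16/15)·R2: [0, 0, 368/15, -296/15, 192/5, 24/5]
The echelon form has 3 nonzero rows, and every pivot lies in the first 5 columns, so rank(B) = rank([B|b]) = 3.
The system is consistent.
Free variables = (unknowns) − (rank) = 5 − 3 = 2.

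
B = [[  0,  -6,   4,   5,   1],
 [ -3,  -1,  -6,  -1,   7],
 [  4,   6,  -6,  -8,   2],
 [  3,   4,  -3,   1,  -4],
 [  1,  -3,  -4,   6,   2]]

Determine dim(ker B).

Row reduce to echelon form.
Swap R1 ↔ R2
R3 ← R3 + (4/3)·R1: [0, 14/3, -14, -28/3, 34/3]
R4 ← R4 + R1: [0, 3, -9, 0, 3]
R5 ← R5 + (1/3)·R1: [0, -10/3, -6, 17/3, 13/3]
R3 ← R3 + (7/9)·R2: [0, 0, -98/9, -49/9, 109/9]
R4 ← R4 + (1/2)·R2: [0, 0, -7, 5/2, 7/2]
R5 ← R5 − (5/9)·R2: [0, 0, -74/9, 26/9, 34/9]
R4 ← R4 − (9/14)·R3: [0, 0, 0, 6, -30/7]
R5 ← R5 − (37/49)·R3: [0, 0, 0, 7, -263/49]
R5 ← R5 − (7/6)·R4: [0, 0, 0, 0, -18/49]
5 nonzero rows, so rank(B) = 5.
B has 5 columns; by rank–nullity, nullity = 5 − 5 = 0.

0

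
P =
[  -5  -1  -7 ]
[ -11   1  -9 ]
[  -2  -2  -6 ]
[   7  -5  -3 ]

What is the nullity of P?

Row reduce to echelon form.
R2 ← R2 − (11/5)·R1: [0, 16/5, 32/5]
R3 ← R3 − (2/5)·R1: [0, -8/5, -16/5]
R4 ← R4 + (7/5)·R1: [0, -32/5, -64/5]
R3 ← R3 + (1/2)·R2: [0, 0, 0]
R4 ← R4 + (2)·R2: [0, 0, 0]
2 nonzero rows, so rank(P) = 2.
P has 3 columns; by rank–nullity, nullity = 3 − 2 = 1.

1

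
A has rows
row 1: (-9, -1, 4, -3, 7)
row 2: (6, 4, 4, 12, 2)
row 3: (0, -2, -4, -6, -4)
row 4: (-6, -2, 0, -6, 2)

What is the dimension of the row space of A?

Row reduce to echelon form.
R2 ← R2 + (2/3)·R1: [0, 10/3, 20/3, 10, 20/3]
R4 ← R4 − (2/3)·R1: [0, -4/3, -8/3, -4, -8/3]
R3 ← R3 + (3/5)·R2: [0, 0, 0, 0, 0]
R4 ← R4 + (2/5)·R2: [0, 0, 0, 0, 0]
Echelon form has 2 nonzero rows, so rank(A) = 2.
The row space has dimension equal to the rank: 2.

2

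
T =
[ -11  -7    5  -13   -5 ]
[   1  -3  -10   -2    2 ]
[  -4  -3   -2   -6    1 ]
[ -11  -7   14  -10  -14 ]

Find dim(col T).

Row reduce to echelon form.
R2 ← R2 + (1/11)·R1: [0, -40/11, -105/11, -35/11, 17/11]
R3 ← R3 − (4/11)·R1: [0, -5/11, -42/11, -14/11, 31/11]
R4 ← R4 − R1: [0, 0, 9, 3, -9]
R3 ← R3 − (1/8)·R2: [0, 0, -21/8, -7/8, 21/8]
R4 ← R4 + (24/7)·R3: [0, 0, 0, 0, 0]
Echelon form has 3 nonzero rows, so rank(T) = 3.
The column space has dimension equal to the rank: 3.

3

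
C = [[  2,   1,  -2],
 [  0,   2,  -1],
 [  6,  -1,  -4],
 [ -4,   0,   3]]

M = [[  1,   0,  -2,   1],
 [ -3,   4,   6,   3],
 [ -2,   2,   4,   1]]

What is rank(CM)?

2

First compute CM:
[[  3,   0,  -6,   3],
 [ -4,   6,   8,   5],
 [ 17, -12, -34,  -1],
 [-10,   6,  20,  -1]]
Now row reduce the product.
R2 ← R2 + (4/3)·R1: [0, 6, 0, 9]
R3 ← R3 − (17/3)·R1: [0, -12, 0, -18]
R4 ← R4 + (10/3)·R1: [0, 6, 0, 9]
R3 ← R3 + (2)·R2: [0, 0, 0, 0]
R4 ← R4 − R2: [0, 0, 0, 0]
2 nonzero rows, so rank(CM) = 2.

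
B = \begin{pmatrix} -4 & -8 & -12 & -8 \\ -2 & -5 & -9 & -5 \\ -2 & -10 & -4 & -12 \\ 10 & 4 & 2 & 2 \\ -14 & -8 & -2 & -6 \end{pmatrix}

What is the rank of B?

3

Row reduce to echelon form.
R2 ← R2 − (1/2)·R1: [0, -1, -3, -1]
R3 ← R3 − (1/2)·R1: [0, -6, 2, -8]
R4 ← R4 + (5/2)·R1: [0, -16, -28, -18]
R5 ← R5 − (7/2)·R1: [0, 20, 40, 22]
R3 ← R3 − (6)·R2: [0, 0, 20, -2]
R4 ← R4 − (16)·R2: [0, 0, 20, -2]
R5 ← R5 + (20)·R2: [0, 0, -20, 2]
R4 ← R4 − R3: [0, 0, 0, 0]
R5 ← R5 + R3: [0, 0, 0, 0]
Echelon form has 3 nonzero rows, so rank(B) = 3.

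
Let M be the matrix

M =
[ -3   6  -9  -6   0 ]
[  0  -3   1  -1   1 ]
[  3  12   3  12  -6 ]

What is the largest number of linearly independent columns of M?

2

Row reduce to echelon form.
R3 ← R3 + R1: [0, 18, -6, 6, -6]
R3 ← R3 + (6)·R2: [0, 0, 0, 0, 0]
Echelon form has 2 nonzero rows, so rank(M) = 2.
The rank gives the maximum number of linearly independent columns: 2.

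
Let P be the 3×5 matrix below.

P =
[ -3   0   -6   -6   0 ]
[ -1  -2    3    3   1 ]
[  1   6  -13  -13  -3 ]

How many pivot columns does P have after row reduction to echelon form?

Row reduce to echelon form.
R2 ← R2 − (1/3)·R1: [0, -2, 5, 5, 1]
R3 ← R3 + (1/3)·R1: [0, 6, -15, -15, -3]
R3 ← R3 + (3)·R2: [0, 0, 0, 0, 0]
Echelon form has 2 nonzero rows, so rank(P) = 2.
Each nonzero row contributes one pivot column: 2 pivot columns.

2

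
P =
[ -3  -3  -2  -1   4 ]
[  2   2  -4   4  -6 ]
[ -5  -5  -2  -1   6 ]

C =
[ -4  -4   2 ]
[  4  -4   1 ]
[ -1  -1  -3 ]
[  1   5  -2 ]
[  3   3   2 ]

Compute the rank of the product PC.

3

First compute PC:
[[ 13,  33,   7],
 [-10, -10,  -2],
 [ 19,  55,   5]]
Now row reduce the product.
R2 ← R2 + (10/13)·R1: [0, 200/13, 44/13]
R3 ← R3 − (19/13)·R1: [0, 88/13, -68/13]
R3 ← R3 − (11/25)·R2: [0, 0, -168/25]
3 nonzero rows, so rank(PC) = 3.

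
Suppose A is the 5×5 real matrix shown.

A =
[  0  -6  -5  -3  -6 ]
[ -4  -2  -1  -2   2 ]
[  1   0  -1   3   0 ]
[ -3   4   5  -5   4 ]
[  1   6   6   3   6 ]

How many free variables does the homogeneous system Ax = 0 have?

Row reduce to echelon form.
Swap R1 ↔ R2
R3 ← R3 + (1/4)·R1: [0, -1/2, -5/4, 5/2, 1/2]
R4 ← R4 − (3/4)·R1: [0, 11/2, 23/4, -7/2, 5/2]
R5 ← R5 + (1/4)·R1: [0, 11/2, 23/4, 5/2, 13/2]
R3 ← R3 − (1/12)·R2: [0, 0, -5/6, 11/4, 1]
R4 ← R4 + (11/12)·R2: [0, 0, 7/6, -25/4, -3]
R5 ← R5 + (11/12)·R2: [0, 0, 7/6, -1/4, 1]
R4 ← R4 + (7/5)·R3: [0, 0, 0, -12/5, -8/5]
R5 ← R5 + (7/5)·R3: [0, 0, 0, 18/5, 12/5]
R5 ← R5 + (3/2)·R4: [0, 0, 0, 0, 0]
4 nonzero rows, so rank(A) = 4.
A has 5 columns; by rank–nullity, nullity = 5 − 4 = 1.

1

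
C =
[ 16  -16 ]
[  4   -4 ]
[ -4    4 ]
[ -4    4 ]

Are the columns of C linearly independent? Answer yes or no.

Row reduce C to echelon form.
R2 ← R2 − (1/4)·R1: [0, 0]
R3 ← R3 + (1/4)·R1: [0, 0]
R4 ← R4 + (1/4)·R1: [0, 0]
1 pivot among 2 columns.
Only 1 < 2 pivot columns, so the columns are linearly dependent.

no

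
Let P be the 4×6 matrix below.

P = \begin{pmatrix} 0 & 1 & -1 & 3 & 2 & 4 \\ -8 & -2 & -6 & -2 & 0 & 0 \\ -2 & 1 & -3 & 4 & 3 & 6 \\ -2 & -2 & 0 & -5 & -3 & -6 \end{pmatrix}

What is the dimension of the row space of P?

Row reduce to echelon form.
Swap R1 ↔ R2
R3 ← R3 − (1/4)·R1: [0, 3/2, -3/2, 9/2, 3, 6]
R4 ← R4 − (1/4)·R1: [0, -3/2, 3/2, -9/2, -3, -6]
R3 ← R3 − (3/2)·R2: [0, 0, 0, 0, 0, 0]
R4 ← R4 + (3/2)·R2: [0, 0, 0, 0, 0, 0]
Echelon form has 2 nonzero rows, so rank(P) = 2.
The row space has dimension equal to the rank: 2.

2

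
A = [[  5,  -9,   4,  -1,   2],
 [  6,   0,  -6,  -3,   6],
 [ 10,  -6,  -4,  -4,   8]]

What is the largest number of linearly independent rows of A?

2

Row reduce to echelon form.
R2 ← R2 − (6/5)·R1: [0, 54/5, -54/5, -9/5, 18/5]
R3 ← R3 − (2)·R1: [0, 12, -12, -2, 4]
R3 ← R3 − (10/9)·R2: [0, 0, 0, 0, 0]
Echelon form has 2 nonzero rows, so rank(A) = 2.
The rank gives the maximum number of linearly independent rows: 2.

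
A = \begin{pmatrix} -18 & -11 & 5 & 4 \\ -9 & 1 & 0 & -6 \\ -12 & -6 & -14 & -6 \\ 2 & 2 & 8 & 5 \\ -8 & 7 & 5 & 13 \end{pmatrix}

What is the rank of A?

Row reduce to echelon form.
R2 ← R2 − (1/2)·R1: [0, 13/2, -5/2, -8]
R3 ← R3 − (2/3)·R1: [0, 4/3, -52/3, -26/3]
R4 ← R4 + (1/9)·R1: [0, 7/9, 77/9, 49/9]
R5 ← R5 − (4/9)·R1: [0, 107/9, 25/9, 101/9]
R3 ← R3 − (8/39)·R2: [0, 0, -656/39, -274/39]
R4 ← R4 − (14/117)·R2: [0, 0, 1036/117, 749/117]
R5 ← R5 − (214/117)·R2: [0, 0, 860/117, 3025/117]
R4 ← R4 + (259/492)·R3: [0, 0, 0, 665/246]
R5 ← R5 + (215/492)·R3: [0, 0, 0, 5605/246]
R5 ← R5 − (59/7)·R4: [0, 0, 0, 0]
Echelon form has 4 nonzero rows, so rank(A) = 4.

4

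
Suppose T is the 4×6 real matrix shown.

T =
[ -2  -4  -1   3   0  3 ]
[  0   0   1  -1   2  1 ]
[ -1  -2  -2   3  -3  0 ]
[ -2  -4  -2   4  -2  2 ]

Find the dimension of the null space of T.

Row reduce to echelon form.
R3 ← R3 − (1/2)·R1: [0, 0, -3/2, 3/2, -3, -3/2]
R4 ← R4 − R1: [0, 0, -1, 1, -2, -1]
R3 ← R3 + (3/2)·R2: [0, 0, 0, 0, 0, 0]
R4 ← R4 + R2: [0, 0, 0, 0, 0, 0]
2 nonzero rows, so rank(T) = 2.
T has 6 columns; by rank–nullity, nullity = 6 − 2 = 4.

4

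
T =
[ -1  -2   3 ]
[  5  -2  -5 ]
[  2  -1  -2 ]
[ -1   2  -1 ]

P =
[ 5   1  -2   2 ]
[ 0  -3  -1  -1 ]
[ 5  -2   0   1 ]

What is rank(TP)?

3

First compute TP:
[[ 10,  -1,   4,   3],
 [  0,  21,  -8,   7],
 [  0,   9,  -3,   3],
 [-10,  -5,   0,  -5]]
Now row reduce the product.
R4 ← R4 + R1: [0, -6, 4, -2]
R3 ← R3 − (3/7)·R2: [0, 0, 3/7, 0]
R4 ← R4 + (2/7)·R2: [0, 0, 12/7, 0]
R4 ← R4 − (4)·R3: [0, 0, 0, 0]
3 nonzero rows, so rank(TP) = 3.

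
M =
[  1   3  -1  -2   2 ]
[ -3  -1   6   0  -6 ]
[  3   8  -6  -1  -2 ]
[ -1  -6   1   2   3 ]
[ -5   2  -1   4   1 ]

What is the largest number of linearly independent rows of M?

Row reduce to echelon form.
R2 ← R2 + (3)·R1: [0, 8, 3, -6, 0]
R3 ← R3 − (3)·R1: [0, -1, -3, 5, -8]
R4 ← R4 + R1: [0, -3, 0, 0, 5]
R5 ← R5 + (5)·R1: [0, 17, -6, -6, 11]
R3 ← R3 + (1/8)·R2: [0, 0, -21/8, 17/4, -8]
R4 ← R4 + (3/8)·R2: [0, 0, 9/8, -9/4, 5]
R5 ← R5 − (17/8)·R2: [0, 0, -99/8, 27/4, 11]
R4 ← R4 + (3/7)·R3: [0, 0, 0, -3/7, 11/7]
R5 ← R5 − (33/7)·R3: [0, 0, 0, -93/7, 341/7]
R5 ← R5 − (31)·R4: [0, 0, 0, 0, 0]
Echelon form has 4 nonzero rows, so rank(M) = 4.
The rank gives the maximum number of linearly independent rows: 4.

4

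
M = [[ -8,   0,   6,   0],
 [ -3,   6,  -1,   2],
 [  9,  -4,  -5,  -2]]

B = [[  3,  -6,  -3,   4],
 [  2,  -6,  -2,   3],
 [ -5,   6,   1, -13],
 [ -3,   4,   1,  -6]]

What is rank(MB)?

First compute MB:
[[-54,  84,  30, -110],
 [  2, -16,  -2,   7],
 [ 50, -68, -26, 101]]
Now row reduce the product.
R2 ← R2 + (1/27)·R1: [0, -116/9, -8/9, 79/27]
R3 ← R3 + (25/27)·R1: [0, 88/9, 16/9, -23/27]
R3 ← R3 + (22/29)·R2: [0, 0, 32/29, 119/87]
3 nonzero rows, so rank(MB) = 3.

3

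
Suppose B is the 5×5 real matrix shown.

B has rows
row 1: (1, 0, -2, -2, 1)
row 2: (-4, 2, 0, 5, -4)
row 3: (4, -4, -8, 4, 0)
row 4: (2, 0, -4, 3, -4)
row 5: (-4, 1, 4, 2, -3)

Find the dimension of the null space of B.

0

Row reduce to echelon form.
R2 ← R2 + (4)·R1: [0, 2, -8, -3, 0]
R3 ← R3 − (4)·R1: [0, -4, 0, 12, -4]
R4 ← R4 − (2)·R1: [0, 0, 0, 7, -6]
R5 ← R5 + (4)·R1: [0, 1, -4, -6, 1]
R3 ← R3 + (2)·R2: [0, 0, -16, 6, -4]
R5 ← R5 − (1/2)·R2: [0, 0, 0, -9/2, 1]
R5 ← R5 + (9/14)·R4: [0, 0, 0, 0, -20/7]
5 nonzero rows, so rank(B) = 5.
B has 5 columns; by rank–nullity, nullity = 5 − 5 = 0.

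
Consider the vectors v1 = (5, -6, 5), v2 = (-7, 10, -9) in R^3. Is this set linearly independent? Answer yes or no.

yes

Form the matrix with these vectors as rows and row reduce.
R2 ← R2 + (7/5)·R1: [0, 8/5, -2]
2 nonzero rows, so the 2 vectors span a space of dimension 2.
Since 2 = 2, the vectors are linearly independent.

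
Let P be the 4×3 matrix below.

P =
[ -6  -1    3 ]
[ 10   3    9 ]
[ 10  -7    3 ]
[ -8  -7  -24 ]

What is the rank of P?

3

Row reduce to echelon form.
R2 ← R2 + (5/3)·R1: [0, 4/3, 14]
R3 ← R3 + (5/3)·R1: [0, -26/3, 8]
R4 ← R4 − (4/3)·R1: [0, -17/3, -28]
R3 ← R3 + (13/2)·R2: [0, 0, 99]
R4 ← R4 + (17/4)·R2: [0, 0, 63/2]
R4 ← R4 − (7/22)·R3: [0, 0, 0]
Echelon form has 3 nonzero rows, so rank(P) = 3.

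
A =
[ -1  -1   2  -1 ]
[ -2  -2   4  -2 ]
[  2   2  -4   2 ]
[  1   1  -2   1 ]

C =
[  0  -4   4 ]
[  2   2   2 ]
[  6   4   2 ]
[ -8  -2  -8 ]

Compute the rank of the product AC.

1

First compute AC:
[[ 18,  12,   6],
 [ 36,  24,  12],
 [-36, -24, -12],
 [-18, -12,  -6]]
Now row reduce the product.
R2 ← R2 − (2)·R1: [0, 0, 0]
R3 ← R3 + (2)·R1: [0, 0, 0]
R4 ← R4 + R1: [0, 0, 0]
1 nonzero row, so rank(AC) = 1.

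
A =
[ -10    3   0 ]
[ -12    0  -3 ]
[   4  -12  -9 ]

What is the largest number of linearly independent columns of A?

Row reduce to echelon form.
R2 ← R2 − (6/5)·R1: [0, -18/5, -3]
R3 ← R3 + (2/5)·R1: [0, -54/5, -9]
R3 ← R3 − (3)·R2: [0, 0, 0]
Echelon form has 2 nonzero rows, so rank(A) = 2.
The rank gives the maximum number of linearly independent columns: 2.

2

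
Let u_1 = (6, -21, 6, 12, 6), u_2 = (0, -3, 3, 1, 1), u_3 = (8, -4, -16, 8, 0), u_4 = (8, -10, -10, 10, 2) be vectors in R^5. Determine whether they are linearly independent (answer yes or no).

Form the matrix with these vectors as rows and row reduce.
R3 ← R3 − (4/3)·R1: [0, 24, -24, -8, -8]
R4 ← R4 − (4/3)·R1: [0, 18, -18, -6, -6]
R3 ← R3 + (8)·R2: [0, 0, 0, 0, 0]
R4 ← R4 + (6)·R2: [0, 0, 0, 0, 0]
2 nonzero rows, so the 4 vectors span a space of dimension 2.
Since 2 < 4, the vectors are linearly dependent.

no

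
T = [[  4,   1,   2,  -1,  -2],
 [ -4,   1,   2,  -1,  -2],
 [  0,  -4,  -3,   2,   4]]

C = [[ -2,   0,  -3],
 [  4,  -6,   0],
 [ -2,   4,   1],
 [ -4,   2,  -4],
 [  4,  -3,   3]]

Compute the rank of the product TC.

2

First compute TC:
[[-12,   6, -12],
 [  4,   6,  12],
 [ -2,   4,   1]]
Now row reduce the product.
R2 ← R2 + (1/3)·R1: [0, 8, 8]
R3 ← R3 − (1/6)·R1: [0, 3, 3]
R3 ← R3 − (3/8)·R2: [0, 0, 0]
2 nonzero rows, so rank(TC) = 2.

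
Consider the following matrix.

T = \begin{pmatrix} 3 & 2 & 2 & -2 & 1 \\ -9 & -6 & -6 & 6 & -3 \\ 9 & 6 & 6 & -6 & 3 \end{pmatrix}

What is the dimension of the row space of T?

1

Row reduce to echelon form.
R2 ← R2 + (3)·R1: [0, 0, 0, 0, 0]
R3 ← R3 − (3)·R1: [0, 0, 0, 0, 0]
Echelon form has 1 nonzero row, so rank(T) = 1.
The row space has dimension equal to the rank: 1.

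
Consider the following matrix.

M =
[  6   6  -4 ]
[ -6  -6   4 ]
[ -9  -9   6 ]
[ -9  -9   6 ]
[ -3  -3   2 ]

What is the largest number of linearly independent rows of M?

1

Row reduce to echelon form.
R2 ← R2 + R1: [0, 0, 0]
R3 ← R3 + (3/2)·R1: [0, 0, 0]
R4 ← R4 + (3/2)·R1: [0, 0, 0]
R5 ← R5 + (1/2)·R1: [0, 0, 0]
Echelon form has 1 nonzero row, so rank(M) = 1.
The rank gives the maximum number of linearly independent rows: 1.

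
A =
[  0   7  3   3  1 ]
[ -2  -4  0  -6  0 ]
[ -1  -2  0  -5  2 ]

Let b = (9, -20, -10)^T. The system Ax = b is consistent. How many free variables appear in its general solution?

2

Row reduce the augmented matrix [A | b].
Swap R1 ↔ R2
R3 ← R3 − (1/2)·R1: [0, 0, 0, -2, 2, 0]
The echelon form has 3 nonzero rows, and every pivot lies in the first 5 columns, so rank(A) = rank([A|b]) = 3.
The system is consistent.
Free variables = (unknowns) − (rank) = 5 − 3 = 2.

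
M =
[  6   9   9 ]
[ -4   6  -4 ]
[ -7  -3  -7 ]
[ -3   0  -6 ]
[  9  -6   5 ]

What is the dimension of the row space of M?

Row reduce to echelon form.
R2 ← R2 + (2/3)·R1: [0, 12, 2]
R3 ← R3 + (7/6)·R1: [0, 15/2, 7/2]
R4 ← R4 + (1/2)·R1: [0, 9/2, -3/2]
R5 ← R5 − (3/2)·R1: [0, -39/2, -17/2]
R3 ← R3 − (5/8)·R2: [0, 0, 9/4]
R4 ← R4 − (3/8)·R2: [0, 0, -9/4]
R5 ← R5 + (13/8)·R2: [0, 0, -21/4]
R4 ← R4 + R3: [0, 0, 0]
R5 ← R5 + (7/3)·R3: [0, 0, 0]
Echelon form has 3 nonzero rows, so rank(M) = 3.
The row space has dimension equal to the rank: 3.

3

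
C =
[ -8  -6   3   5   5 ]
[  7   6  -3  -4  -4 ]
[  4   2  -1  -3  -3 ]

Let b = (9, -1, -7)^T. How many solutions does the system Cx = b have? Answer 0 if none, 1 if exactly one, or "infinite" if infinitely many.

0

Row reduce the augmented matrix [C | b].
R2 ← R2 + (7/8)·R1: [0, 3/4, -3/8, 3/8, 3/8, 55/8]
R3 ← R3 + (1/2)·R1: [0, -1, 1/2, -1/2, -1/2, -5/2]
R3 ← R3 + (4/3)·R2: [0, 0, 0, 0, 0, 20/3]
The echelon form has 3 nonzero rows; the last pivot sits in the augmented column, so rank(C) = 2 but rank([C|b]) = 3.
Since the ranks differ, the system is inconsistent.
It has no solutions.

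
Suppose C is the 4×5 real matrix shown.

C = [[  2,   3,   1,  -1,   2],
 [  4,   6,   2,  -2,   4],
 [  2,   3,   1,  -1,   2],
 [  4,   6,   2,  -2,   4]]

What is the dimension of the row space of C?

1

Row reduce to echelon form.
R2 ← R2 − (2)·R1: [0, 0, 0, 0, 0]
R3 ← R3 − R1: [0, 0, 0, 0, 0]
R4 ← R4 − (2)·R1: [0, 0, 0, 0, 0]
Echelon form has 1 nonzero row, so rank(C) = 1.
The row space has dimension equal to the rank: 1.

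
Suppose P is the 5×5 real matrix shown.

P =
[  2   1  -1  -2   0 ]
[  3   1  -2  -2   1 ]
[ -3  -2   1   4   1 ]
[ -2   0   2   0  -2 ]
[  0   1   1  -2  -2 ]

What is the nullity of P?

3

Row reduce to echelon form.
R2 ← R2 − (3/2)·R1: [0, -1/2, -1/2, 1, 1]
R3 ← R3 + (3/2)·R1: [0, -1/2, -1/2, 1, 1]
R4 ← R4 + R1: [0, 1, 1, -2, -2]
R3 ← R3 − R2: [0, 0, 0, 0, 0]
R4 ← R4 + (2)·R2: [0, 0, 0, 0, 0]
R5 ← R5 + (2)·R2: [0, 0, 0, 0, 0]
2 nonzero rows, so rank(P) = 2.
P has 5 columns; by rank–nullity, nullity = 5 − 2 = 3.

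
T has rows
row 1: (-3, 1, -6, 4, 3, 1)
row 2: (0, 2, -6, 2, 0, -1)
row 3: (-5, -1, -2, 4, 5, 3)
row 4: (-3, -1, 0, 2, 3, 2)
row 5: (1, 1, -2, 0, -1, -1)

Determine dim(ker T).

Row reduce to echelon form.
R3 ← R3 − (5/3)·R1: [0, -8/3, 8, -8/3, 0, 4/3]
R4 ← R4 − R1: [0, -2, 6, -2, 0, 1]
R5 ← R5 + (1/3)·R1: [0, 4/3, -4, 4/3, 0, -2/3]
R3 ← R3 + (4/3)·R2: [0, 0, 0, 0, 0, 0]
R4 ← R4 + R2: [0, 0, 0, 0, 0, 0]
R5 ← R5 − (2/3)·R2: [0, 0, 0, 0, 0, 0]
2 nonzero rows, so rank(T) = 2.
T has 6 columns; by rank–nullity, nullity = 6 − 2 = 4.

4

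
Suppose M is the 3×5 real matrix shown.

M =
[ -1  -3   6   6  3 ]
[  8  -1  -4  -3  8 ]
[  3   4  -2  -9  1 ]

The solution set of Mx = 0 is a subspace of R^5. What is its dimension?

2

Row reduce to echelon form.
R2 ← R2 + (8)·R1: [0, -25, 44, 45, 32]
R3 ← R3 + (3)·R1: [0, -5, 16, 9, 10]
R3 ← R3 − (1/5)·R2: [0, 0, 36/5, 0, 18/5]
3 nonzero rows, so rank(M) = 3.
M has 5 columns; by rank–nullity, nullity = 5 − 3 = 2.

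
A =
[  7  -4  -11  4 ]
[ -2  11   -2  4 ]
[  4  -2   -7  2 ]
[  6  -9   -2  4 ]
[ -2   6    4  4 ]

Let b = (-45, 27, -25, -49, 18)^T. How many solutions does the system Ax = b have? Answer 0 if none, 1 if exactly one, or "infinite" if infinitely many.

Row reduce the augmented matrix [A | b].
R2 ← R2 + (2/7)·R1: [0, 69/7, -36/7, 36/7, 99/7]
R3 ← R3 − (4/7)·R1: [0, 2/7, -5/7, -2/7, 5/7]
R4 ← R4 − (6/7)·R1: [0, -39/7, 52/7, 4/7, -73/7]
R5 ← R5 + (2/7)·R1: [0, 34/7, 6/7, 36/7, 36/7]
R3 ← R3 − (2/69)·R2: [0, 0, -13/23, -10/23, 7/23]
R4 ← R4 + (13/23)·R2: [0, 0, 104/23, 80/23, -56/23]
R5 ← R5 − (34/69)·R2: [0, 0, 78/23, 60/23, -42/23]
R4 ← R4 + (8)·R3: [0, 0, 0, 0, 0]
R5 ← R5 + (6)·R3: [0, 0, 0, 0, 0]
The echelon form has 3 nonzero rows, and every pivot lies in the first 4 columns, so rank(A) = rank([A|b]) = 3.
The system is consistent.
rank = 3 < 4 unknowns, so there are infinitely many solutions.

infinite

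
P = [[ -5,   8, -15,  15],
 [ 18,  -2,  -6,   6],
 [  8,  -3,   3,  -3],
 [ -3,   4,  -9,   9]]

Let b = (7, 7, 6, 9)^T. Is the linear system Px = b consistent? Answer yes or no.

no

Row reduce the augmented matrix [P | b].
R2 ← R2 + (18/5)·R1: [0, 134/5, -60, 60, 161/5]
R3 ← R3 + (8/5)·R1: [0, 49/5, -21, 21, 86/5]
R4 ← R4 − (3/5)·R1: [0, -4/5, 0, 0, 24/5]
R3 ← R3 − (49/134)·R2: [0, 0, 63/67, -63/67, 727/134]
R4 ← R4 + (2/67)·R2: [0, 0, -120/67, 120/67, 386/67]
R4 ← R4 + (40/21)·R3: [0, 0, 0, 0, 338/21]
The echelon form has 4 nonzero rows; the last pivot sits in the augmented column, so rank(P) = 3 but rank([P|b]) = 4.
Since the ranks differ, the system is inconsistent.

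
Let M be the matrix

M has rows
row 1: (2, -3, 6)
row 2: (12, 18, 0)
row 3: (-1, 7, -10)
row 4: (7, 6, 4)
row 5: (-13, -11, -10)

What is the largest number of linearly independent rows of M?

3

Row reduce to echelon form.
R2 ← R2 − (6)·R1: [0, 36, -36]
R3 ← R3 + (1/2)·R1: [0, 11/2, -7]
R4 ← R4 − (7/2)·R1: [0, 33/2, -17]
R5 ← R5 + (13/2)·R1: [0, -61/2, 29]
R3 ← R3 − (11/72)·R2: [0, 0, -3/2]
R4 ← R4 − (11/24)·R2: [0, 0, -1/2]
R5 ← R5 + (61/72)·R2: [0, 0, -3/2]
R4 ← R4 − (1/3)·R3: [0, 0, 0]
R5 ← R5 − R3: [0, 0, 0]
Echelon form has 3 nonzero rows, so rank(M) = 3.
The rank gives the maximum number of linearly independent rows: 3.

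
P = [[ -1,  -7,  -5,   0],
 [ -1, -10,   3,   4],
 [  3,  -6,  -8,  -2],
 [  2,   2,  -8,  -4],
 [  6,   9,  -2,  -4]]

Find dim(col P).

Row reduce to echelon form.
R2 ← R2 − R1: [0, -3, 8, 4]
R3 ← R3 + (3)·R1: [0, -27, -23, -2]
R4 ← R4 + (2)·R1: [0, -12, -18, -4]
R5 ← R5 + (6)·R1: [0, -33, -32, -4]
R3 ← R3 − (9)·R2: [0, 0, -95, -38]
R4 ← R4 − (4)·R2: [0, 0, -50, -20]
R5 ← R5 − (11)·R2: [0, 0, -120, -48]
R4 ← R4 − (10/19)·R3: [0, 0, 0, 0]
R5 ← R5 − (24/19)·R3: [0, 0, 0, 0]
Echelon form has 3 nonzero rows, so rank(P) = 3.
The column space has dimension equal to the rank: 3.

3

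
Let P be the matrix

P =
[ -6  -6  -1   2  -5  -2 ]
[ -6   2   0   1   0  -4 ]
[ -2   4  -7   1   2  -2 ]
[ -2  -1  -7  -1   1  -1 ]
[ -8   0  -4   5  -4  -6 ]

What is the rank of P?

5

Row reduce to echelon form.
R2 ← R2 − R1: [0, 8, 1, -1, 5, -2]
R3 ← R3 − (1/3)·R1: [0, 6, -20/3, 1/3, 11/3, -4/3]
R4 ← R4 − (1/3)·R1: [0, 1, -20/3, -5/3, 8/3, -1/3]
R5 ← R5 − (4/3)·R1: [0, 8, -8/3, 7/3, 8/3, -10/3]
R3 ← R3 − (3/4)·R2: [0, 0, -89/12, 13/12, -1/12, 1/6]
R4 ← R4 − (1/8)·R2: [0, 0, -163/24, -37/24, 49/24, -1/12]
R5 ← R5 − R2: [0, 0, -11/3, 10/3, -7/3, -4/3]
R4 ← R4 − (163/178)·R3: [0, 0, 0, -451/178, 377/178, -21/89]
R5 ← R5 − (44/89)·R3: [0, 0, 0, 249/89, -204/89, -126/89]
R5 ← R5 + (498/451)·R4: [0, 0, 0, 0, 21/451, -756/451]
Echelon form has 5 nonzero rows, so rank(P) = 5.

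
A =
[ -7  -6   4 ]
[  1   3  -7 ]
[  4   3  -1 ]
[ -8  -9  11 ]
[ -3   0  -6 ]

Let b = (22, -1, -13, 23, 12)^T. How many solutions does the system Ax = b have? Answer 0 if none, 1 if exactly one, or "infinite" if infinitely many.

Row reduce the augmented matrix [A | b].
R2 ← R2 + (1/7)·R1: [0, 15/7, -45/7, 15/7]
R3 ← R3 + (4/7)·R1: [0, -3/7, 9/7, -3/7]
R4 ← R4 − (8/7)·R1: [0, -15/7, 45/7, -15/7]
R5 ← R5 − (3/7)·R1: [0, 18/7, -54/7, 18/7]
R3 ← R3 + (1/5)·R2: [0, 0, 0, 0]
R4 ← R4 + R2: [0, 0, 0, 0]
R5 ← R5 − (6/5)·R2: [0, 0, 0, 0]
The echelon form has 2 nonzero rows, and every pivot lies in the first 3 columns, so rank(A) = rank([A|b]) = 2.
The system is consistent.
rank = 2 < 3 unknowns, so there are infinitely many solutions.

infinite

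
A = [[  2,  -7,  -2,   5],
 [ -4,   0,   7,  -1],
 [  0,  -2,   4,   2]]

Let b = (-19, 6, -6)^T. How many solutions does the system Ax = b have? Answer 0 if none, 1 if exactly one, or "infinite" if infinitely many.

infinite

Row reduce the augmented matrix [A | b].
R2 ← R2 + (2)·R1: [0, -14, 3, 9, -32]
R3 ← R3 − (1/7)·R2: [0, 0, 25/7, 5/7, -10/7]
The echelon form has 3 nonzero rows, and every pivot lies in the first 4 columns, so rank(A) = rank([A|b]) = 3.
The system is consistent.
rank = 3 < 4 unknowns, so there are infinitely many solutions.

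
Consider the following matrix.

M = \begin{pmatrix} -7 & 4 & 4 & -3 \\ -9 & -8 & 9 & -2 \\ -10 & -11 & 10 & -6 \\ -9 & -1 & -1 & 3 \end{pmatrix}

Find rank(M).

Row reduce to echelon form.
R2 ← R2 − (9/7)·R1: [0, -92/7, 27/7, 13/7]
R3 ← R3 − (10/7)·R1: [0, -117/7, 30/7, -12/7]
R4 ← R4 − (9/7)·R1: [0, -43/7, -43/7, 48/7]
R3 ← R3 − (117/92)·R2: [0, 0, -57/92, -375/92]
R4 ← R4 − (43/92)·R2: [0, 0, -731/92, 551/92]
R4 ← R4 − (731/57)·R3: [0, 0, 0, 1107/19]
Echelon form has 4 nonzero rows, so rank(M) = 4.

4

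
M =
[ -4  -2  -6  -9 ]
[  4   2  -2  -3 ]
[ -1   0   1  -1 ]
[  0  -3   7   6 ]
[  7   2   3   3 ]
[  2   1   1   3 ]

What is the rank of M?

4

Row reduce to echelon form.
R2 ← R2 + R1: [0, 0, -8, -12]
R3 ← R3 − (1/4)·R1: [0, 1/2, 5/2, 5/4]
R5 ← R5 + (7/4)·R1: [0, -3/2, -15/2, -51/4]
R6 ← R6 + (1/2)·R1: [0, 0, -2, -3/2]
Swap R2 ↔ R3
R4 ← R4 + (6)·R2: [0, 0, 22, 27/2]
R5 ← R5 + (3)·R2: [0, 0, 0, -9]
R4 ← R4 + (11/4)·R3: [0, 0, 0, -39/2]
R6 ← R6 − (1/4)·R3: [0, 0, 0, 3/2]
R5 ← R5 − (6/13)·R4: [0, 0, 0, 0]
R6 ← R6 + (1/13)·R4: [0, 0, 0, 0]
Echelon form has 4 nonzero rows, so rank(M) = 4.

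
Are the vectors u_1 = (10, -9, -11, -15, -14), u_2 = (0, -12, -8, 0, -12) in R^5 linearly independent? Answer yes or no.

yes

Form the matrix with these vectors as rows and row reduce.
2 nonzero rows, so the 2 vectors span a space of dimension 2.
Since 2 = 2, the vectors are linearly independent.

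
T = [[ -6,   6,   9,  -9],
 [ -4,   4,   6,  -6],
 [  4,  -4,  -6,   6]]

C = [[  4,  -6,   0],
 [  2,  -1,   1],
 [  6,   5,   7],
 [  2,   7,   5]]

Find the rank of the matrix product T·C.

First compute TC:
[[ 24,  12,  24],
 [ 16,   8,  16],
 [-16,  -8, -16]]
Now row reduce the product.
R2 ← R2 − (2/3)·R1: [0, 0, 0]
R3 ← R3 + (2/3)·R1: [0, 0, 0]
1 nonzero row, so rank(TC) = 1.

1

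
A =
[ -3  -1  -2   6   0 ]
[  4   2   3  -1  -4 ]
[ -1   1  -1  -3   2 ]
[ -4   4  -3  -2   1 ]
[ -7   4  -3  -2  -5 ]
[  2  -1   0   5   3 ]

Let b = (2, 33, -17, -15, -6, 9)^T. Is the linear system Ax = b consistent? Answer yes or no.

Row reduce the augmented matrix [A | b].
R2 ← R2 + (4/3)·R1: [0, 2/3, 1/3, 7, -4, 107/3]
R3 ← R3 − (1/3)·R1: [0, 4/3, -1/3, -5, 2, -53/3]
R4 ← R4 − (4/3)·R1: [0, 16/3, -1/3, -10, 1, -53/3]
R5 ← R5 − (7/3)·R1: [0, 19/3, 5/3, -16, -5, -32/3]
R6 ← R6 + (2/3)·R1: [0, -5/3, -4/3, 9, 3, 31/3]
R3 ← R3 − (2)·R2: [0, 0, -1, -19, 10, -89]
R4 ← R4 − (8)·R2: [0, 0, -3, -66, 33, -303]
R5 ← R5 − (19/2)·R2: [0, 0, -3/2, -165/2, 33, -699/2]
R6 ← R6 + (5/2)·R2: [0, 0, -1/2, 53/2, -7, 199/2]
R4 ← R4 − (3)·R3: [0, 0, 0, -9, 3, -36]
R5 ← R5 − (3/2)·R3: [0, 0, 0, -54, 18, -216]
R6 ← R6 − (1/2)·R3: [0, 0, 0, 36, -12, 144]
R5 ← R5 − (6)·R4: [0, 0, 0, 0, 0, 0]
R6 ← R6 + (4)·R4: [0, 0, 0, 0, 0, 0]
The echelon form has 4 nonzero rows, and every pivot lies in the first 5 columns, so rank(A) = rank([A|b]) = 4.
The system is consistent.

yes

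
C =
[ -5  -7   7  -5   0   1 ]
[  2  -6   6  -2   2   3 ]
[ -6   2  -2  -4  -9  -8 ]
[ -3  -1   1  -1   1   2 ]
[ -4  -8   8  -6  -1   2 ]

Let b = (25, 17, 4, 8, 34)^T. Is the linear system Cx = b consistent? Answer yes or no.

Row reduce the augmented matrix [C | b].
R2 ← R2 + (2/5)·R1: [0, -44/5, 44/5, -4, 2, 17/5, 27]
R3 ← R3 − (6/5)·R1: [0, 52/5, -52/5, 2, -9, -46/5, -26]
R4 ← R4 − (3/5)·R1: [0, 16/5, -16/5, 2, 1, 7/5, -7]
R5 ← R5 − (4/5)·R1: [0, -12/5, 12/5, -2, -1, 6/5, 14]
R3 ← R3 + (13/11)·R2: [0, 0, 0, -30/11, -73/11, -57/11, 65/11]
R4 ← R4 + (4/11)·R2: [0, 0, 0, 6/11, 19/11, 29/11, 31/11]
R5 ← R5 − (3/11)·R2: [0, 0, 0, -10/11, -17/11, 3/11, 73/11]
R4 ← R4 + (1/5)·R3: [0, 0, 0, 0, 2/5, 8/5, 4]
R5 ← R5 − (1/3)·R3: [0, 0, 0, 0, 2/3, 2, 14/3]
R5 ← R5 − (5/3)·R4: [0, 0, 0, 0, 0, -2/3, -2]
The echelon form has 5 nonzero rows, and every pivot lies in the first 6 columns, so rank(C) = rank([C|b]) = 5.
The system is consistent.

yes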